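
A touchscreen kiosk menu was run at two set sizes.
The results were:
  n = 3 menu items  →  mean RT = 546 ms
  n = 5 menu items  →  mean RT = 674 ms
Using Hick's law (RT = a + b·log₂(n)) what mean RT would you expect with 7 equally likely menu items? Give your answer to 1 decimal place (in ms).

Fit slope and intercept:
  b = (674 − 546) / (log₂ 5 − log₂ 3) = 128 / (2.3219 − 1.5850) = 173.685 ms/bit
  a = 546 − 173.685 × 1.5850 = 270.716 ms
Then RT(7) = 270.716 + 173.685 × log₂ 7 = 270.716 + 173.685 × 2.8074 ≈ 758.311 ms.

758.3 ms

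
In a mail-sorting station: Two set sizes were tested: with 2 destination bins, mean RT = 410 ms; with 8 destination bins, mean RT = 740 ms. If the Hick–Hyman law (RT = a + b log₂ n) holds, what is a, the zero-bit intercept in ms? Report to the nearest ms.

245 ms

Slope: b = (740 − 410) / (log₂ 8 − log₂ 2) = 330/2.0000 = 165 ms/bit.
Intercept: a = 410 − 165·log₂(2) = 245.000 ms.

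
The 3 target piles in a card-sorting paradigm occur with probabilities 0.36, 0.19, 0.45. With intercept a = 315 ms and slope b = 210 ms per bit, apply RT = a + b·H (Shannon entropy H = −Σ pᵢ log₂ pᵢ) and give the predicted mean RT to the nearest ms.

H = 0.36·log₂(1/0.36) + 0.19·log₂(1/0.19) + 0.45·log₂(1/0.45) = 1.5042 bits.
RT = 315 + 210 × 1.5042 = 630.89 ms.

631 ms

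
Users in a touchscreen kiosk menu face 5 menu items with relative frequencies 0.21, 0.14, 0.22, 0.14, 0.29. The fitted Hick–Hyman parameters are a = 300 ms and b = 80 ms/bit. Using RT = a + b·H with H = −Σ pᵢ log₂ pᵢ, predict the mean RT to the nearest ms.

481 ms

Entropy contributions −pᵢ log₂ pᵢ: 0.4728, 0.3971, 0.4806, 0.3971, 0.5179; sum H = 2.2655 bits.
RT = a + bH = 300 + 80·2.2655 = 481.24 ms.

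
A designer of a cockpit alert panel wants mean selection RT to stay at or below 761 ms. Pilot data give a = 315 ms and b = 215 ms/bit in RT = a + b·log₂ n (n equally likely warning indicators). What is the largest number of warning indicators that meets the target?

4

215·log₂ n ≤ 761 − 315 = 446, giving log₂ n ≤ 2.0744 and n ≤ 4.212. The largest whole number is 4.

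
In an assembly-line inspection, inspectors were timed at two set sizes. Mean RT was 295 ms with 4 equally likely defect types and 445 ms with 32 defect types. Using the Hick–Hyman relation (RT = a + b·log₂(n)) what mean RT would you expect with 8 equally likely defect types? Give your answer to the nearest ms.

345 ms

Fit slope and intercept:
  b = (445 − 295) / (log₂ 32 − log₂ 4) = 150 / (5 − 2) = 50 ms/bit
  a = 295 − 50 × 2 = 195 ms
Then RT(8) = 195 + 50 × log₂ 8 = 195 + 50 × 3 ≈ 345.000 ms.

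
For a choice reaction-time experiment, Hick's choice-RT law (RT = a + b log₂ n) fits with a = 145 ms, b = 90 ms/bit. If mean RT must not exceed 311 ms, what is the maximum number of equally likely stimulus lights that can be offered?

Set 145 + 90·log₂ n ≤ 311 → log₂ n ≤ (311 − 145)/90 = 1.8444.
So n ≤ 2^1.8444 = 3.591; the largest integer n is 3.

3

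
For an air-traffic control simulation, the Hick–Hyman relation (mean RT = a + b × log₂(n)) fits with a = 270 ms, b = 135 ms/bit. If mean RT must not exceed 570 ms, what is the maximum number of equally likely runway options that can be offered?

135·log₂ n ≤ 570 − 270 = 300, giving log₂ n ≤ 2.2222 and n ≤ 4.666. The largest whole number is 4.

4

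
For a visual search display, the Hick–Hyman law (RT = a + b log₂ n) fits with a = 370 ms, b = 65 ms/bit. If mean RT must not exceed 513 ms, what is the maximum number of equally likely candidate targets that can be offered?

4

65·log₂ n ≤ 513 − 370 = 143, giving log₂ n ≤ 2.2000 and n ≤ 4.595. The largest whole number is 4.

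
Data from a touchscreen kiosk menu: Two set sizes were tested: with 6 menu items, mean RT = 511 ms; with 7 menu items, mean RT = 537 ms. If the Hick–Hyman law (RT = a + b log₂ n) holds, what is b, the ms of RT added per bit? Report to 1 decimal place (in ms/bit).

b = (RT₂ − RT₁)/(log₂ n₂ − log₂ n₁) = (537 − 511)/(2.8074 − 2.5850) = 116.910 ms/bit.

116.9 ms/bit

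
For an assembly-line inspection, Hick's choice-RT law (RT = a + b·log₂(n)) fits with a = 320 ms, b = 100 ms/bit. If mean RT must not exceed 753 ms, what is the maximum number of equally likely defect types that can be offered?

20

Set 320 + 100·log₂ n ≤ 753 → log₂ n ≤ (753 − 320)/100 = 4.3300.
So n ≤ 2^4.3300 = 20.112; the largest integer n is 20.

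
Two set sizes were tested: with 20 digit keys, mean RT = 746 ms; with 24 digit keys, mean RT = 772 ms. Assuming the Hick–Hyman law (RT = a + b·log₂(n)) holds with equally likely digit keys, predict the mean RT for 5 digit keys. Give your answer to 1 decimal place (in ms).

548.3 ms

RT is linear in log₂ n, so two points fix the line:
  b = (772 − 746) / (log₂ 24 − log₂ 20) = 26 / (4.5850 − 4.3219) = 98.846 ms/bit
  a = 746 − 98.846 × 4.3219 = 318.793 ms
Then RT(5) = 318.793 + 98.846 × log₂ 5 = 318.793 + 98.846 × 2.3219 ≈ 548.307 ms.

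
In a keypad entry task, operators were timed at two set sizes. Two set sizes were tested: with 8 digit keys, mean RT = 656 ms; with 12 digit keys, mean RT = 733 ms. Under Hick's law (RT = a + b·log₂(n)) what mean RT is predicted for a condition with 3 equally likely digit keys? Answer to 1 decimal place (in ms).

Solve the two-equation system in a and b:
  b = (733 − 656) / (log₂ 12 − log₂ 8) = 77 / (3.5850 − 3) = 131.632 ms/bit
  a = 656 − 131.632 × 3 = 261.103 ms
Then RT(3) = 261.103 + 131.632 × log₂ 3 = 261.103 + 131.632 × 1.5850 ≈ 469.735 ms.

469.7 ms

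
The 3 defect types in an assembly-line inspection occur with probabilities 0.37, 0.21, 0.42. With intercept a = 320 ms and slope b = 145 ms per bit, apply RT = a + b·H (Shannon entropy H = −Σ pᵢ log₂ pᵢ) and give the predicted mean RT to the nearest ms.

542 ms

Entropy contributions −pᵢ log₂ pᵢ: 0.5307, 0.4728, 0.5256; sum H = 1.5292 bits.
RT = a + bH = 320 + 145·1.5292 = 541.73 ms.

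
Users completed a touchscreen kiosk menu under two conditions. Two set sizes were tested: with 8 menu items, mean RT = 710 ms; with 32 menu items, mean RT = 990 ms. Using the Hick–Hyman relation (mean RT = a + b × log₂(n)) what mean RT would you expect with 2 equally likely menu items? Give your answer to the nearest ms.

430 ms

Fit slope and intercept:
  b = (990 − 710) / (log₂ 32 − log₂ 8) = 280 / (5 − 3) = 140 ms/bit
  a = 710 − 140 × 3 = 290 ms
Then RT(2) = 290 + 140 × log₂ 2 = 290 + 140 × 1 ≈ 430.000 ms.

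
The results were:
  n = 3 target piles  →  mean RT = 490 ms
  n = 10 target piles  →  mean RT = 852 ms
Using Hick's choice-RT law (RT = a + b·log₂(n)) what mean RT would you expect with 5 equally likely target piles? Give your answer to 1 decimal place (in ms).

643.6 ms

With log₂ n on the abscissa the relation is linear; from the two conditions:
  b = (852 − 490) / (log₂ 10 − log₂ 3) = 362 / (3.3219 − 1.5850) = 208.409 ms/bit
  a = 490 − 208.409 × 1.5850 = 159.679 ms
Then RT(5) = 159.679 + 208.409 × log₂ 5 = 159.679 + 208.409 × 2.3219 ≈ 643.591 ms.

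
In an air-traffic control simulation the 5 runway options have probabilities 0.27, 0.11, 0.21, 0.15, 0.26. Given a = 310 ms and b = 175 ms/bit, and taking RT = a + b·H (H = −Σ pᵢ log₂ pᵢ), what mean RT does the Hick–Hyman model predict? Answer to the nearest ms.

H = 0.27·log₂(1/0.27) + 0.11·log₂(1/0.11) + 0.21·log₂(1/0.21) + 0.15·log₂(1/0.15) + 0.26·log₂(1/0.26) = 2.2490 bits.
RT = 310 + 175 × 2.2490 = 703.57 ms.

704 ms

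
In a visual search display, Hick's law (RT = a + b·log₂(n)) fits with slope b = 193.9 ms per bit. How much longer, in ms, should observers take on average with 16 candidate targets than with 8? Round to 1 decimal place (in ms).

ΔRT = (a + b log₂ n₂) − (a + b log₂ n₁) = b·(log₂ n₂ − log₂ n₁).
log₂(16) − log₂(8) = log₂(16/8) = log₂(2) = 1.
ΔRT = 193.9 × 1.0000 = 193.900 ms.

193.9 ms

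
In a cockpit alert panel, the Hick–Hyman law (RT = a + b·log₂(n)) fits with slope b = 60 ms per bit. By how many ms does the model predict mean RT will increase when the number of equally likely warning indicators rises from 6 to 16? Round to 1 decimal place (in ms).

84.9 ms

The intercept a cancels: ΔRT = b·(log₂ n₂ − log₂ n₁) = b·log₂(n₂/n₁).
log₂(16) − log₂(6) = 4 − 2.5850 = 1.4150.
ΔRT = 60 × 1.4150 = 84.902 ms.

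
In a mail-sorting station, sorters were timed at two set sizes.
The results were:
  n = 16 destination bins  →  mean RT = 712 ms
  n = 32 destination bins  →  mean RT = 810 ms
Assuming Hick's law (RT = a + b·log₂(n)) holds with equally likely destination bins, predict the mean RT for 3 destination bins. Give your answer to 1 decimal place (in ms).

RT is linear in log₂ n, so two points fix the line:
  b = (810 − 712) / (log₂ 32 − log₂ 16) = 98 / (5 − 4) = 98.000 ms/bit
  a = 712 − 98.000 × 4 = 320.000 ms
Then RT(3) = 320.000 + 98.000 × log₂ 3 = 320.000 + 98.000 × 1.5850 ≈ 475.326 ms.

475.3 ms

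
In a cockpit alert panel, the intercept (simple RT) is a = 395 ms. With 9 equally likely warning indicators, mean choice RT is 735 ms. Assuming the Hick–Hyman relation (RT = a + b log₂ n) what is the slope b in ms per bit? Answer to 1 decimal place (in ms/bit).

log₂(9) = 3.1699 bits.
b = (RT − a)/log₂ n = (735 − 395) / 3.1699 = 107.258 ms/bit.

107.3 ms/bit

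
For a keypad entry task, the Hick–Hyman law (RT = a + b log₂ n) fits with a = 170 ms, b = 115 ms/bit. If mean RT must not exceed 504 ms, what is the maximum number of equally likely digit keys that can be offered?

7

115·log₂ n ≤ 504 − 170 = 334, giving log₂ n ≤ 2.9043 and n ≤ 7.487. The largest whole number is 7.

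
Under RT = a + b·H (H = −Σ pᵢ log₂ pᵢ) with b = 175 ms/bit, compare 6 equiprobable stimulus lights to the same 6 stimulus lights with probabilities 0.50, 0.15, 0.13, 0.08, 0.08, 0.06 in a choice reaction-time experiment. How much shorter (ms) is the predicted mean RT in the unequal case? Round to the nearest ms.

81 ms

The RT saving is b·ΔH. Equiprobable H₀ = log₂(6) = 2.5850 bits; with the given probabilities H = 2.1197 bits.
b·(H₀ − H) = 175 × (2.5850 − 2.1197) = 81.41 ms.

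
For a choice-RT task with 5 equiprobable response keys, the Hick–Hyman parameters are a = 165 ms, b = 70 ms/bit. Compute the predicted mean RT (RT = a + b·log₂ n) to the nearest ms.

328 ms

log₂(5) = 2.3219 bits, so RT = 165 + 70 × 2.3219 ≈ 327.535 ms.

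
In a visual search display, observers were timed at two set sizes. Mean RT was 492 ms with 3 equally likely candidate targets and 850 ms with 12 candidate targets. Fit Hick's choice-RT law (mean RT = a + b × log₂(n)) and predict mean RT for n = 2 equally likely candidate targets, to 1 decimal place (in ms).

With log₂ n on the abscissa the relation is linear; from the two conditions:
  b = (850 − 492) / (log₂ 12 − log₂ 3) = 358 / (3.5850 − 1.5850) = 179.000 ms/bit
  a = 492 − 179.000 × 1.5850 = 208.292 ms
Then RT(2) = 208.292 + 179.000 × log₂ 2 = 208.292 + 179.000 × 1 ≈ 387.292 ms.

387.3 ms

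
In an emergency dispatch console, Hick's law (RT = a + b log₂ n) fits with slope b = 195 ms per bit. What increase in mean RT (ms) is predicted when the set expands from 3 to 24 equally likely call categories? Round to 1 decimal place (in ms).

585.0 ms

ΔRT = (a + b log₂ n₂) − (a + b log₂ n₁) = b·(log₂ n₂ − log₂ n₁).
log₂(24) − log₂(3) = log₂(24/3) = log₂(8) = 3.
ΔRT = 195 × 3.0000 = 585.000 ms.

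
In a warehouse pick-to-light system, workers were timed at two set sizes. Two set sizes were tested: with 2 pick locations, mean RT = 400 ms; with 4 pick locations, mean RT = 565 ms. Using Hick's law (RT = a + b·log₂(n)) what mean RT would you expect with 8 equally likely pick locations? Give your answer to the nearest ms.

730 ms

Solve the two-equation system in a and b:
  b = (565 − 400) / (log₂ 4 − log₂ 2) = 165 / (2 − 1) = 165 ms/bit
  a = 400 − 165 × 1 = 235 ms
Then RT(8) = 235 + 165 × log₂ 8 = 235 + 165 × 3 ≈ 730.000 ms.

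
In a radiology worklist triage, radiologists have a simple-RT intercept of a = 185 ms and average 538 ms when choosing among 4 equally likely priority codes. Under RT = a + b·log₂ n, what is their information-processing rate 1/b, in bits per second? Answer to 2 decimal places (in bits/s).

5.67 bits/s

Choice component = 538 − 185 = 353 ms over log₂(4) = 2 bits.
b = 353 / 2 = 176.500 ms/bit, so 1/b = 5.666 bits/s.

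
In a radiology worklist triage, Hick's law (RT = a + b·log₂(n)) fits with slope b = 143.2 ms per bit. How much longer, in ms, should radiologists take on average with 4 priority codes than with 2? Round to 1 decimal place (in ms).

143.2 ms

Only the slope matters, since a is common to both: ΔRT = b·log₂(n₂/n₁).
log₂(4) − log₂(2) = log₂(4/2) = log₂(2) = 1.
ΔRT = 143.2 × 1.0000 = 143.200 ms.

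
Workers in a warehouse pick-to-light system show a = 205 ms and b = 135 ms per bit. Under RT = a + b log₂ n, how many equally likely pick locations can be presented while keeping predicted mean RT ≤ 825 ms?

24

Information budget: (825 − 205)/135 = 4.5926 bits, so n ≤ 2^4.5926 = 24.127 → at most 24.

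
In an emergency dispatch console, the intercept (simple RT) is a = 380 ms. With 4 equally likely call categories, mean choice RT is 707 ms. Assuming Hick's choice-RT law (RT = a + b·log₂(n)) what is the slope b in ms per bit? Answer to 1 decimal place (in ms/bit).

b = (707 − 380) / log₂(4) = 327 / 2 = 163.500 ms/bit.

163.5 ms/bit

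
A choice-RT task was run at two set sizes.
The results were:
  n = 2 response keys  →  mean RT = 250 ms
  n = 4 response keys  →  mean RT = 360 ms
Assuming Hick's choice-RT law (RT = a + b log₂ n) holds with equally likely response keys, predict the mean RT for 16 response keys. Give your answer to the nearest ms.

Fit slope and intercept:
  b = (360 − 250) / (log₂ 4 − log₂ 2) = 110 / (2 − 1) = 110 ms/bit
  a = 250 − 110 × 1 = 140 ms
Then RT(16) = 140 + 110 × log₂ 16 = 140 + 110 × 4 ≈ 580.000 ms.

580 ms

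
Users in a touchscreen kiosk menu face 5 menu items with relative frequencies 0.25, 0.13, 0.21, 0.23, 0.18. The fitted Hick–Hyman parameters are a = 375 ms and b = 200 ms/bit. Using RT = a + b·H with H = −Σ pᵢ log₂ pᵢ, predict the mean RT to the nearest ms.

833 ms

H = 0.25·log₂(1/0.25) + 0.13·log₂(1/0.13) + 0.21·log₂(1/0.21) + 0.23·log₂(1/0.23) + 0.18·log₂(1/0.18) = 2.2884 bits.
RT = 375 + 200 × 2.2884 = 832.69 ms.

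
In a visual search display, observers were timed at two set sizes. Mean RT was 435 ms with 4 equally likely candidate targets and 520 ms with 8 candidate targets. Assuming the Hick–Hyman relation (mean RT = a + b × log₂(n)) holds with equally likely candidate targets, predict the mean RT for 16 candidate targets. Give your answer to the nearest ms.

Fit slope and intercept:
  b = (520 − 435) / (log₂ 8 − log₂ 4) = 85 / (3 − 2) = 85 ms/bit
  a = 435 − 85 × 2 = 265 ms
Then RT(16) = 265 + 85 × log₂ 16 = 265 + 85 × 4 ≈ 605.000 ms.

605 ms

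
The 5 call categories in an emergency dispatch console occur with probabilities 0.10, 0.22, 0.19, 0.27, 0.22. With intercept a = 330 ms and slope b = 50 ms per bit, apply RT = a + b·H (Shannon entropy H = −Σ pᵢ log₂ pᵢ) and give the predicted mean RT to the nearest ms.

443 ms

H = 0.10·log₂(1/0.10) + 0.22·log₂(1/0.22) + 0.19·log₂(1/0.19) + 0.27·log₂(1/0.27) + 0.22·log₂(1/0.22) = 2.2586 bits.
RT = 330 + 50 × 2.2586 = 442.93 ms.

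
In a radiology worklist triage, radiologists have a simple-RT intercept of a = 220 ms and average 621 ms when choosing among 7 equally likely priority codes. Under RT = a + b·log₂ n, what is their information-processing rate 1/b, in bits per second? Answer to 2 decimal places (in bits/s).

Choice component = 621 − 220 = 401 ms over log₂(7) = 2.8074 bits.
b = 401 / 2.8074 = 142.839 ms/bit, so 1/b = 7.001 bits/s.

7.00 bits/s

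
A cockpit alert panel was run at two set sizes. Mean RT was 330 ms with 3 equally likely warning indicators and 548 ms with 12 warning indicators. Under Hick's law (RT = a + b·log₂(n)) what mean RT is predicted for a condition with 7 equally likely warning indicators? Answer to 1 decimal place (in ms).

RT is linear in log₂ n, so two points fix the line:
  b = (548 − 330) / (log₂ 12 − log₂ 3) = 218 / (3.5850 − 1.5850) = 109.000 ms/bit
  a = 330 − 109.000 × 1.5850 = 157.239 ms
Then RT(7) = 157.239 + 109.000 × log₂ 7 = 157.239 + 109.000 × 2.8074 ≈ 463.241 ms.

463.2 ms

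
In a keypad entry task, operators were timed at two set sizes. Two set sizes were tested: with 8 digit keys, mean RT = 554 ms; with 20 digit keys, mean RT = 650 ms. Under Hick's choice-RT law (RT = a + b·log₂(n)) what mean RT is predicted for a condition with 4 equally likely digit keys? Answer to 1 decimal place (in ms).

Solve the two-equation system in a and b:
  b = (650 − 554) / (log₂ 20 − log₂ 8) = 96 / (4.3219 − 3) = 72.621 ms/bit
  a = 554 − 72.621 × 3 = 336.136 ms
Then RT(4) = 336.136 + 72.621 × log₂ 4 = 336.136 + 72.621 × 2 ≈ 481.379 ms.

481.4 ms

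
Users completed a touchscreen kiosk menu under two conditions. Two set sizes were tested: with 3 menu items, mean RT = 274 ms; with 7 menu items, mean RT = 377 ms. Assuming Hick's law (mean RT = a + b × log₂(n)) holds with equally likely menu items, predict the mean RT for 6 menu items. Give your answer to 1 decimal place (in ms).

358.3 ms

Solve the two-equation system in a and b:
  b = (377 − 274) / (log₂ 7 − log₂ 3) = 103 / (2.8074 − 1.5850) = 84.261 ms/bit
  a = 274 − 84.261 × 1.5850 = 140.449 ms
Then RT(6) = 140.449 + 84.261 × log₂ 6 = 140.449 + 84.261 × 2.5850 ≈ 358.261 ms.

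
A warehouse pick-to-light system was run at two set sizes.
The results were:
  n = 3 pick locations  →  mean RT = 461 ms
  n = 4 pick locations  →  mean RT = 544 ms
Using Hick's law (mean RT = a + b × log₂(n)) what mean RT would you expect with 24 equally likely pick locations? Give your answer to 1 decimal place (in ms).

RT is linear in log₂ n, so two points fix the line:
  b = (544 − 461) / (log₂ 4 − log₂ 3) = 83 / (2 − 1.5850) = 199.982 ms/bit
  a = 461 − 199.982 × 1.5850 = 144.036 ms
Then RT(24) = 144.036 + 199.982 × log₂ 24 = 144.036 + 199.982 × 4.5850 ≈ 1060.946 ms.

1060.9 ms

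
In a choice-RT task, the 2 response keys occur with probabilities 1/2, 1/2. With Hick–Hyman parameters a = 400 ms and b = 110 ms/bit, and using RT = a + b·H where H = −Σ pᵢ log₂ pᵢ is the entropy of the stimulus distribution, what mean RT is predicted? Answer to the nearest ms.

H = −Σ pᵢ log₂ pᵢ = 0.5·1 + 0.5·1 = 1.000 bits.
RT = 400 + 110 × 1.000 = 510.00 ms.

510 ms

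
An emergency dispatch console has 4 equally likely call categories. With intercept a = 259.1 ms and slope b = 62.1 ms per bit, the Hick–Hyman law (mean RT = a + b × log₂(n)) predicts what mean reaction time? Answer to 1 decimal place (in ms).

log₂(4) = 2 bits, so RT = 259.1 + 62.1 × 2 ≈ 383.300 ms.

383.3 ms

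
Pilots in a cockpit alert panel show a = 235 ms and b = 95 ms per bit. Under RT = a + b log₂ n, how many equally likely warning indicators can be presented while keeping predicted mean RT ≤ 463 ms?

Information budget: (463 − 235)/95 = 2.4000 bits, so n ≤ 2^2.4000 = 5.278 → at most 5.

5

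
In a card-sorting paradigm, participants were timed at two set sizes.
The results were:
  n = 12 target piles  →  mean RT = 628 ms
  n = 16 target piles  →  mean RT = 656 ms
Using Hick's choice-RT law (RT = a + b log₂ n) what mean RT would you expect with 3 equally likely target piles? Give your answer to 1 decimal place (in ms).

RT is linear in log₂ n, so two points fix the line:
  b = (656 − 628) / (log₂ 16 − log₂ 12) = 28 / (4 − 3.5850) = 67.464 ms/bit
  a = 628 − 67.464 × 3.5850 = 386.145 ms
Then RT(3) = 386.145 + 67.464 × log₂ 3 = 386.145 + 67.464 × 1.5850 ≈ 493.072 ms.

493.1 ms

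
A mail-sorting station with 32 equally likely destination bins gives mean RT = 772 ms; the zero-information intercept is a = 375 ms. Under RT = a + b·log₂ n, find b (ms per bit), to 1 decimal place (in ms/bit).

32 alternatives carry log₂ 32 = 5 bits; the choice cost is 772 − 375 = 397 ms, so b = 397/5 = 79.400 ms/bit.

79.4 ms/bit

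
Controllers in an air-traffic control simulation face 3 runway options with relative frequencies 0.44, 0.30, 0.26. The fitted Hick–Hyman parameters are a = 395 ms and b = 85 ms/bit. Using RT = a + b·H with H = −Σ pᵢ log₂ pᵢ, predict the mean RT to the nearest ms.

527 ms

Entropy contributions −pᵢ log₂ pᵢ: 0.5211, 0.5211, 0.5053; sum H = 1.5475 bits.
RT = a + bH = 395 + 85·1.5475 = 526.54 ms.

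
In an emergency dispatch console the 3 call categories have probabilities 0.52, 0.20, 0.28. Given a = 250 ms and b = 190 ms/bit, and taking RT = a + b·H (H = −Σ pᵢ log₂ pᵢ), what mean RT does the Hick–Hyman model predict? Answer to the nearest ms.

H = 0.52·log₂(1/0.52) + 0.20·log₂(1/0.20) + 0.28·log₂(1/0.28) = 1.4692 bits.
RT = 250 + 190 × 1.4692 = 529.14 ms.

529 ms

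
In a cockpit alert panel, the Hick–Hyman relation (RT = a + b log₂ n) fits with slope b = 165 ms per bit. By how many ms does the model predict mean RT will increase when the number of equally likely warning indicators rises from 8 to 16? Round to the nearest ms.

The intercept a cancels: ΔRT = b·(log₂ n₂ − log₂ n₁) = b·log₂(n₂/n₁).
log₂(16) − log₂(8) = log₂(16/8) = log₂(2) = 1.
ΔRT = 165 × 1.0000 = 165.000 ms.

165 ms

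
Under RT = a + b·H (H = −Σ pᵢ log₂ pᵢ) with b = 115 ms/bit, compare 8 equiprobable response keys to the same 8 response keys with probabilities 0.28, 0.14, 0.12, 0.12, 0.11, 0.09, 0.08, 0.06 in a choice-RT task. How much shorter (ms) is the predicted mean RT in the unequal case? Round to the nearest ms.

Equiprobable entropy H₀ = log₂ 8 = 3.0000 bits.
Skewed entropy H = −Σ pᵢ log₂ pᵢ = 2.8434 bits.
ΔRT = b·(H₀ − H) = 115 × 0.1566 = 18.00 ms.

18 ms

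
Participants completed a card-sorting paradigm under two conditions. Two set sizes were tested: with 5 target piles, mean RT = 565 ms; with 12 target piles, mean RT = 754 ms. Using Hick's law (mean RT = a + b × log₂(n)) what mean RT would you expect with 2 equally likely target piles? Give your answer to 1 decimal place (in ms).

RT is linear in log₂ n, so two points fix the line:
  b = (754 − 565) / (log₂ 12 − log₂ 5) = 189 / (3.5850 − 2.3219) = 149.640 ms/bit
  a = 565 − 149.640 × 2.3219 = 217.548 ms
Then RT(2) = 217.548 + 149.640 × log₂ 2 = 217.548 + 149.640 × 1 ≈ 367.187 ms.

367.2 ms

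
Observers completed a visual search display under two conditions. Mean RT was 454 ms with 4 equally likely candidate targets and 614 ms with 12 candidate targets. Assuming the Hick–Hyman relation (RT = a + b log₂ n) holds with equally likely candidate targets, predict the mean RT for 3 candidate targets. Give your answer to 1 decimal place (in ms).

Solve the two-equation system in a and b:
  b = (614 − 454) / (log₂ 12 − log₂ 4) = 160 / (3.5850 − 2) = 100.949 ms/bit
  a = 454 − 100.949 × 2 = 252.102 ms
Then RT(3) = 252.102 + 100.949 × log₂ 3 = 252.102 + 100.949 × 1.5850 ≈ 412.102 ms.

412.1 ms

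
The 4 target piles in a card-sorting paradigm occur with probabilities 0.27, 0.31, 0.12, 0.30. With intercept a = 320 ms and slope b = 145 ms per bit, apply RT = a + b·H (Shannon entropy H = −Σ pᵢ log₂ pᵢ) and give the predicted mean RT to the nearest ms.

H = 0.27·log₂(1/0.27) + 0.31·log₂(1/0.31) + 0.12·log₂(1/0.12) + 0.30·log₂(1/0.30) = 1.9220 bits.
RT = 320 + 145 × 1.9220 = 598.69 ms.

599 ms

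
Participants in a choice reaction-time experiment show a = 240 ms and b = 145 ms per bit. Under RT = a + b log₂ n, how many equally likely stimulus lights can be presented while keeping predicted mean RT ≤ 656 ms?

7

Information budget: (656 − 240)/145 = 2.8690 bits, so n ≤ 2^2.8690 = 7.305 → at most 7.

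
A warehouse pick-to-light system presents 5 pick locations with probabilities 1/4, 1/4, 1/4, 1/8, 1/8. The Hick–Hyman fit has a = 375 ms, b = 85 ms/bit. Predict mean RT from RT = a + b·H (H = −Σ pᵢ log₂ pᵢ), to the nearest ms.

Each term −pᵢ log₂ pᵢ: 0.25·2 + 0.25·2 + 0.25·2 + 0.125·3 + 0.125·3; summed, H = 2.250 bits.
Mean RT = a + bH = 375 + 85·2.250 = 566.25 ms.

566 ms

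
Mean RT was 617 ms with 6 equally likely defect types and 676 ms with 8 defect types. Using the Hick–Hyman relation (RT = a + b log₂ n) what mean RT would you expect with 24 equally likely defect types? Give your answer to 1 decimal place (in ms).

Solve the two-equation system in a and b:
  b = (676 − 617) / (log₂ 8 − log₂ 6) = 59 / (3 − 2.5850) = 142.156 ms/bit
  a = 617 − 142.156 × 2.5850 = 249.533 ms
Then RT(24) = 249.533 + 142.156 × log₂ 24 = 249.533 + 142.156 × 4.5850 ≈ 901.312 ms.

901.3 ms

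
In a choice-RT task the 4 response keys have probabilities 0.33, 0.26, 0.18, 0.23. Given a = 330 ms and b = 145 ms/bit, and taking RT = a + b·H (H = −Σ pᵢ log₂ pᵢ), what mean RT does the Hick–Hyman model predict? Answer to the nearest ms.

615 ms

Entropy contributions −pᵢ log₂ pᵢ: 0.5278, 0.5053, 0.4453, 0.4877; sum H = 1.9661 bits.
RT = a + bH = 330 + 145·1.9661 = 615.08 ms.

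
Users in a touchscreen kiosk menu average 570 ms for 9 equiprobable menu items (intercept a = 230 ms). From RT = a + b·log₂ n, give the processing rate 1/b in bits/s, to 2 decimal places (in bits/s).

9.32 bits/s

b = (570 − 230)/log₂ 9 = 340/3.1699 = 107.258 ms per bit = 0.10726 s/bit; the reciprocal is 9.323 bits/s.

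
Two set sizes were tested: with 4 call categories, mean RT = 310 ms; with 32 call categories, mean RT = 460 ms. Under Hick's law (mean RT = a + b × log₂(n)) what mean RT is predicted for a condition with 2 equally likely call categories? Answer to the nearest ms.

RT is linear in log₂ n, so two points fix the line:
  b = (460 − 310) / (log₂ 32 − log₂ 4) = 150 / (5 − 2) = 50 ms/bit
  a = 310 − 50 × 2 = 210 ms
Then RT(2) = 210 + 50 × log₂ 2 = 210 + 50 × 1 ≈ 260.000 ms.

260 ms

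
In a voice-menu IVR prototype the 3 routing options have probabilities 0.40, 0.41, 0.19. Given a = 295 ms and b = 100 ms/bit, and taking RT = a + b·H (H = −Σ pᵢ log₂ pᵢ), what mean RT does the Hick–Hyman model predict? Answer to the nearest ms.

Entropy contributions −pᵢ log₂ pᵢ: 0.5288, 0.5274, 0.4552; sum H = 1.5114 bits.
RT = a + bH = 295 + 100·1.5114 = 446.14 ms.

446 ms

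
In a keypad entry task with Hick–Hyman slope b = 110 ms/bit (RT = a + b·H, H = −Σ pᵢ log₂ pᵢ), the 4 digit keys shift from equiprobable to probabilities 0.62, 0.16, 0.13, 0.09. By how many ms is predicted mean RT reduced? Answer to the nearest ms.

The RT saving is b·ΔH. Equiprobable H₀ = log₂(4) = 2.0000 bits; with the given probabilities H = 1.5459 bits.
b·(H₀ − H) = 110 × (2.0000 − 1.5459) = 49.95 ms.

50 ms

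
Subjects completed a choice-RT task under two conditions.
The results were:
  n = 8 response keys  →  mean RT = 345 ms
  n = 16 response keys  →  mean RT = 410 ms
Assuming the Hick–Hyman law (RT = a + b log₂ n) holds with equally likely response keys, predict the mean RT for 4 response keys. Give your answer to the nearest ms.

Solve the two-equation system in a and b:
  b = (410 − 345) / (log₂ 16 − log₂ 8) = 65 / (4 − 3) = 65 ms/bit
  a = 345 − 65 × 3 = 150 ms
Then RT(4) = 150 + 65 × log₂ 4 = 150 + 65 × 2 ≈ 280.000 ms.

280 ms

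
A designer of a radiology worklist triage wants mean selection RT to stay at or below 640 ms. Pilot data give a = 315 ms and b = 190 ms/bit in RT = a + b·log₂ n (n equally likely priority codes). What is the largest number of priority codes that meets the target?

Set 315 + 190·log₂ n ≤ 640 → log₂ n ≤ (640 − 315)/190 = 1.7105.
So n ≤ 2^1.7105 = 3.273; the largest integer n is 3.

3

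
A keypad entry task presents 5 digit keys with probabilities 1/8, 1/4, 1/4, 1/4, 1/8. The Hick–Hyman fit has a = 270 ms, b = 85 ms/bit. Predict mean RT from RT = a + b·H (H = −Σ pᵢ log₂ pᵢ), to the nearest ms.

461 ms

H = −Σ pᵢ log₂ pᵢ = 0.125·3 + 0.25·2 + 0.25·2 + 0.25·2 + 0.125·3 = 2.250 bits.
RT = 270 + 85 × 2.250 = 461.25 ms.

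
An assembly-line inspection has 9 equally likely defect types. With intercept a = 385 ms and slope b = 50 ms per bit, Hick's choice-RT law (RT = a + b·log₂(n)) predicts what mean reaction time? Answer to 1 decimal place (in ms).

log₂(9) = 3.1699 bits, so RT = 385 + 50 × 3.1699 ≈ 543.496 ms.

543.5 ms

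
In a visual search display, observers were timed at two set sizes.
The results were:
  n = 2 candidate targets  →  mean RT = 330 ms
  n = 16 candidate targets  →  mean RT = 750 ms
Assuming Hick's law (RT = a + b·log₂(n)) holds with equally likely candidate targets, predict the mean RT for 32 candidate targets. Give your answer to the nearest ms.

890 ms

With log₂ n on the abscissa the relation is linear; from the two conditions:
  b = (750 − 330) / (log₂ 16 − log₂ 2) = 420 / (4 − 1) = 140 ms/bit
  a = 330 − 140 × 1 = 190 ms
Then RT(32) = 190 + 140 × log₂ 32 = 190 + 140 × 5 ≈ 890.000 ms.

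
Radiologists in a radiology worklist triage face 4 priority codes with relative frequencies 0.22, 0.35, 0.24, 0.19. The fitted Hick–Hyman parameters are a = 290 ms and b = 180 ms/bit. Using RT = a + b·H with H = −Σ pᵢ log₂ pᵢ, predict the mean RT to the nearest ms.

H = 0.22·log₂(1/0.22) + 0.35·log₂(1/0.35) + 0.24·log₂(1/0.24) + 0.19·log₂(1/0.19) = 1.9600 bits.
RT = 290 + 180 × 1.9600 = 642.81 ms.

643 ms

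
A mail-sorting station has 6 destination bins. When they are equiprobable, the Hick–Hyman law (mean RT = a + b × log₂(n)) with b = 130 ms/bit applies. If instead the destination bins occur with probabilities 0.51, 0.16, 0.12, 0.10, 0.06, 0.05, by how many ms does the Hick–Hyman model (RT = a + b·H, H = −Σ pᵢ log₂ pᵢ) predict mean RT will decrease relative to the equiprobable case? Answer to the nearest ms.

66 ms

The RT saving is b·ΔH. Equiprobable H₀ = log₂(6) = 2.5850 bits; with the given probabilities H = 2.0773 bits.
b·(H₀ − H) = 130 × (2.5850 − 2.0773) = 65.99 ms.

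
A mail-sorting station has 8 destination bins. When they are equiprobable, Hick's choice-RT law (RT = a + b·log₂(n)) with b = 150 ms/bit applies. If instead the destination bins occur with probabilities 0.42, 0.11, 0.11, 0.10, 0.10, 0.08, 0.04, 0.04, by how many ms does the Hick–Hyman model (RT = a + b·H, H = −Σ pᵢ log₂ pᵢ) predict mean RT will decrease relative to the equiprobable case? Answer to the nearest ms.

67 ms

The RT saving is b·ΔH. Equiprobable H₀ = log₂(8) = 3.0000 bits; with the given probabilities H = 2.5536 bits.
b·(H₀ − H) = 150 × (3.0000 − 2.5536) = 66.96 ms.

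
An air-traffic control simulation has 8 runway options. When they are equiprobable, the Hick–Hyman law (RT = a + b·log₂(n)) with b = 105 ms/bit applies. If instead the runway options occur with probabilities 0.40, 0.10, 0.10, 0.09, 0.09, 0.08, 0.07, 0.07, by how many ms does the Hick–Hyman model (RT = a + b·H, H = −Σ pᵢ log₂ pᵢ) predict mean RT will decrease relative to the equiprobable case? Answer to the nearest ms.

The RT saving is b·ΔH. Equiprobable H₀ = log₂(8) = 3.0000 bits; with the given probabilities H = 2.6471 bits.
b·(H₀ − H) = 105 × (3.0000 − 2.6471) = 37.06 ms.

37 ms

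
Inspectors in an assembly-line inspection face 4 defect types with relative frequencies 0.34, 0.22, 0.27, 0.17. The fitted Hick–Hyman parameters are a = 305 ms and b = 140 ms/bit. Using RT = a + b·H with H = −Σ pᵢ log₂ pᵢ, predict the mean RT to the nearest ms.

H = 0.34·log₂(1/0.34) + 0.22·log₂(1/0.22) + 0.27·log₂(1/0.27) + 0.17·log₂(1/0.17) = 1.9544 bits.
RT = 305 + 140 × 1.9544 = 578.61 ms.

579 ms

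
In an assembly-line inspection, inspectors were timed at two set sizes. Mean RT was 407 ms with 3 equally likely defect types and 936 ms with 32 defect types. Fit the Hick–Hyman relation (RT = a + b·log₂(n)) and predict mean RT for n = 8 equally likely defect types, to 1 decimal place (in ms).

RT is linear in log₂ n, so two points fix the line:
  b = (936 − 407) / (log₂ 32 − log₂ 3) = 529 / (5 − 1.5850) = 154.903 ms/bit
  a = 407 − 154.903 × 1.5850 = 161.484 ms
Then RT(8) = 161.484 + 154.903 × log₂ 8 = 161.484 + 154.903 × 3 ≈ 626.194 ms.

626.2 ms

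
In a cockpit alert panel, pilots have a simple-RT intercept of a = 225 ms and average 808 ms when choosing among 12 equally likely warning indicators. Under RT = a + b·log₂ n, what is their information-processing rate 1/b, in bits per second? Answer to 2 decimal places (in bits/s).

6.15 bits/s

b = (808 − 225)/log₂ 12 = 583/3.5850 = 162.624 ms per bit = 0.16262 s/bit; the reciprocal is 6.149 bits/s.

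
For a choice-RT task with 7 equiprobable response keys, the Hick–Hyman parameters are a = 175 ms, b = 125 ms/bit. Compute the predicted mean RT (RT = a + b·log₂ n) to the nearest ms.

526 ms

log₂(7) = 2.8074 bits, so RT = 175 + 125 × 2.8074 ≈ 525.919 ms.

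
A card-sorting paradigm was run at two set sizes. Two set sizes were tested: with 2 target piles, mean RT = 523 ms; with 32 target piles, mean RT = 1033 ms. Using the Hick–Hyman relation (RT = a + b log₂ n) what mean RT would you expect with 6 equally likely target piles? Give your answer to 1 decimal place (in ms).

RT is linear in log₂ n, so two points fix the line:
  b = (1033 − 523) / (log₂ 32 − log₂ 2) = 510 / (5 − 1) = 127.500 ms/bit
  a = 523 − 127.500 × 1 = 395.500 ms
Then RT(6) = 395.500 + 127.500 × log₂ 6 = 395.500 + 127.500 × 2.5850 ≈ 725.083 ms.

725.1 ms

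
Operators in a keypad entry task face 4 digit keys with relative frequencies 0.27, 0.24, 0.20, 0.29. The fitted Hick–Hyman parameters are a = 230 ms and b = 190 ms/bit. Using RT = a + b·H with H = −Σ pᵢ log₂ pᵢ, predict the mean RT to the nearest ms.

Entropy contributions −pᵢ log₂ pᵢ: 0.5100, 0.4941, 0.4644, 0.5179; sum H = 1.9864 bits.
RT = a + bH = 230 + 190·1.9864 = 607.42 ms.

607 ms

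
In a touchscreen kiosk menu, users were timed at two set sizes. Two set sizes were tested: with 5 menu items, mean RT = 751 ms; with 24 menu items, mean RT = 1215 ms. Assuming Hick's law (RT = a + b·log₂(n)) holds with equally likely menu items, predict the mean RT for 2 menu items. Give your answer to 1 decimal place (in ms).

RT is linear in log₂ n, so two points fix the line:
  b = (1215 − 751) / (log₂ 24 − log₂ 5) = 464 / (4.5850 − 2.3219) = 205.034 ms/bit
  a = 751 − 205.034 × 2.3219 = 274.925 ms
Then RT(2) = 274.925 + 205.034 × log₂ 2 = 274.925 + 205.034 × 1 ≈ 479.959 ms.

480.0 ms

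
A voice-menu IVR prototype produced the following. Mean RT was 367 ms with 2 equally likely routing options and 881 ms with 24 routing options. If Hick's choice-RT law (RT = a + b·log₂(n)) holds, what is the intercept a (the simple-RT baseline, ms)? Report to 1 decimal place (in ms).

Slope: b = (881 − 367) / (log₂ 24 − log₂ 2) = 514/3.5850 = 143.377 ms/bit.
a = RT₁ − b·log₂ n₁ = 367 − 143.377 × 1 = 223.623 ms.

223.6 ms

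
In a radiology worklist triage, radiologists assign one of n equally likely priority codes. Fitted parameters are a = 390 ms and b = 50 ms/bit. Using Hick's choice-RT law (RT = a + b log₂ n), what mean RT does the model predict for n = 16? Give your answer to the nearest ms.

590 ms

log₂(16) = 4 bits, so RT = 390 + 50 × 4 ≈ 590.000 ms.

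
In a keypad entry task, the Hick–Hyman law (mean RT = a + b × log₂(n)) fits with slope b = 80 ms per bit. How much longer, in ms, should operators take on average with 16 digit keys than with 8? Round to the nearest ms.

80 ms

The intercept a cancels: ΔRT = b·(log₂ n₂ − log₂ n₁) = b·log₂(n₂/n₁).
log₂(16) − log₂(8) = log₂(16/8) = log₂(2) = 1.
ΔRT = 80 × 1.0000 = 80.000 ms.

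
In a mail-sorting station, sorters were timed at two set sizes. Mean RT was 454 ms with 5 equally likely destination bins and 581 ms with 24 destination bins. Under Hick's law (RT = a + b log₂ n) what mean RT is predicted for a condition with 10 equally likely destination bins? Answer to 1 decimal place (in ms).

510.1 ms

Fit slope and intercept:
  b = (581 − 454) / (log₂ 24 − log₂ 5) = 127 / (4.5850 − 2.3219) = 56.119 ms/bit
  a = 454 − 56.119 × 2.3219 = 323.695 ms
Then RT(10) = 323.695 + 56.119 × log₂ 10 = 323.695 + 56.119 × 3.3219 ≈ 510.119 ms.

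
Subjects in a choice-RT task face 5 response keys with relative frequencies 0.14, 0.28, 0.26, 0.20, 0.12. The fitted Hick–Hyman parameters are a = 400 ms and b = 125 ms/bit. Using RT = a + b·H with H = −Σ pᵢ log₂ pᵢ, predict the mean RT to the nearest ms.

681 ms

H = 0.14·log₂(1/0.14) + 0.28·log₂(1/0.28) + 0.26·log₂(1/0.26) + 0.20·log₂(1/0.20) + 0.12·log₂(1/0.12) = 2.2481 bits.
RT = 400 + 125 × 2.2481 = 681.01 ms.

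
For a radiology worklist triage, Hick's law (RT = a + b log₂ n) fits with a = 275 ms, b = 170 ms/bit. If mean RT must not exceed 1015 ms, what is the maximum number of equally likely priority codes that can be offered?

170·log₂ n ≤ 1015 − 275 = 740, giving log₂ n ≤ 4.3529 and n ≤ 20.435. The largest whole number is 20.

20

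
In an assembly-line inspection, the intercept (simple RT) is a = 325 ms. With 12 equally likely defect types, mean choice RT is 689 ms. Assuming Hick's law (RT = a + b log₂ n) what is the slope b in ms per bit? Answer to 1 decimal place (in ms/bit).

101.5 ms/bit

log₂(12) = 3.5850 bits.
b = (RT − a)/log₂ n = (689 − 325) / 3.5850 = 101.535 ms/bit.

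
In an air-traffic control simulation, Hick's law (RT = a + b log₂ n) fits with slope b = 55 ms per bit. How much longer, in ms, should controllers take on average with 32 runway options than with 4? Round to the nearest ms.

ΔRT = (a + b log₂ n₂) − (a + b log₂ n₁) = b·(log₂ n₂ − log₂ n₁).
log₂(32) − log₂(4) = log₂(32/4) = log₂(8) = 3.
ΔRT = 55 × 3.0000 = 165.000 ms.

165 ms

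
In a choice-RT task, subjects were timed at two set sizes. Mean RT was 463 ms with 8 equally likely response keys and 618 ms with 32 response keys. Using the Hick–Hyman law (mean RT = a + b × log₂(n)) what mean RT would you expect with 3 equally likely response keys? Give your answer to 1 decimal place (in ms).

353.3 ms

Fit slope and intercept:
  b = (618 − 463) / (log₂ 32 − log₂ 8) = 155 / (5 − 3) = 77.500 ms/bit
  a = 463 − 77.500 × 3 = 230.500 ms
Then RT(3) = 230.500 + 77.500 × log₂ 3 = 230.500 + 77.500 × 1.5850 ≈ 353.335 ms.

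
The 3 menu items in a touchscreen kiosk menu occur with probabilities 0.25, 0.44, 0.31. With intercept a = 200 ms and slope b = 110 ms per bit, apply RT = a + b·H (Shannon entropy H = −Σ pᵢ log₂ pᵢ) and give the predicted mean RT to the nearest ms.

370 ms

H = 0.25·log₂(1/0.25) + 0.44·log₂(1/0.44) + 0.31·log₂(1/0.31) = 1.5449 bits.
RT = 200 + 110 × 1.5449 = 369.94 ms.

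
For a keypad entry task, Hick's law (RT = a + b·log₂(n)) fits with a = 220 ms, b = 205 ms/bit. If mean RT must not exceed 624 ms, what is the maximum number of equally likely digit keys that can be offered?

Information budget: (624 − 220)/205 = 1.9707 bits, so n ≤ 2^1.9707 = 3.920 → at most 3.

3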